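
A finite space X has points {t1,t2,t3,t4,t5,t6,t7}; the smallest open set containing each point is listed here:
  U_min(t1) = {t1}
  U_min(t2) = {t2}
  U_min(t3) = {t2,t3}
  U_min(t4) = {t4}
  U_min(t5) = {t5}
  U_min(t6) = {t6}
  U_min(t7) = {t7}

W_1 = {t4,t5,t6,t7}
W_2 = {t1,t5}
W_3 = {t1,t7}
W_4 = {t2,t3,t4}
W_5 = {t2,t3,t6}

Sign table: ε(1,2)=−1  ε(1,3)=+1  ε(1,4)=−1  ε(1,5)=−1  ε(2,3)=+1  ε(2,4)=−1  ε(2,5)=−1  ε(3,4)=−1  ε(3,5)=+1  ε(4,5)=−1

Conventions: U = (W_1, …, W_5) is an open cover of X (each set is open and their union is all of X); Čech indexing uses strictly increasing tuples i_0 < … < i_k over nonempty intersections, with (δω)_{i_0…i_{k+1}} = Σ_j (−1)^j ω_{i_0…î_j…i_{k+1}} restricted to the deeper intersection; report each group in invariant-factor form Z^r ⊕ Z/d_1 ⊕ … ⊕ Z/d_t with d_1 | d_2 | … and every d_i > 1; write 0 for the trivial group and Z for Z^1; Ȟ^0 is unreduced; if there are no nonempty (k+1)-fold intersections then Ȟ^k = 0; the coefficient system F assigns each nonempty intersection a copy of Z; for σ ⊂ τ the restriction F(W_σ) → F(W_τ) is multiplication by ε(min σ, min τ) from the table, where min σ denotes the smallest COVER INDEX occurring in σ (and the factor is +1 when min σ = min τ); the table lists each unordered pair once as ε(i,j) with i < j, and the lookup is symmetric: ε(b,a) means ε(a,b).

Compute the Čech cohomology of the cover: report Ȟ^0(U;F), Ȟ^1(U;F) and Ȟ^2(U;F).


intersection data:
  W12={t5} W13={t7} W14={t4} W15={t6} W23={t1} W45={t2,t3}
C dims 5,6; δ0: rk 5, SNF 1^4·2
Ȟ^0 = (5 − 5) − 0 = 0, so Ȟ^0 ≅ 0
Ȟ^1 = (6 − 0) − 5 = 1 plus torsion [2], so Ȟ^1 ≅ Z ⊕ Z/2
Ȟ^2 = (0 − 0) − 0 = 0, so Ȟ^2 ≅ 0

Ȟ^0 = 0; Ȟ^1 = Z ⊕ Z/2; Ȟ^2 = 0


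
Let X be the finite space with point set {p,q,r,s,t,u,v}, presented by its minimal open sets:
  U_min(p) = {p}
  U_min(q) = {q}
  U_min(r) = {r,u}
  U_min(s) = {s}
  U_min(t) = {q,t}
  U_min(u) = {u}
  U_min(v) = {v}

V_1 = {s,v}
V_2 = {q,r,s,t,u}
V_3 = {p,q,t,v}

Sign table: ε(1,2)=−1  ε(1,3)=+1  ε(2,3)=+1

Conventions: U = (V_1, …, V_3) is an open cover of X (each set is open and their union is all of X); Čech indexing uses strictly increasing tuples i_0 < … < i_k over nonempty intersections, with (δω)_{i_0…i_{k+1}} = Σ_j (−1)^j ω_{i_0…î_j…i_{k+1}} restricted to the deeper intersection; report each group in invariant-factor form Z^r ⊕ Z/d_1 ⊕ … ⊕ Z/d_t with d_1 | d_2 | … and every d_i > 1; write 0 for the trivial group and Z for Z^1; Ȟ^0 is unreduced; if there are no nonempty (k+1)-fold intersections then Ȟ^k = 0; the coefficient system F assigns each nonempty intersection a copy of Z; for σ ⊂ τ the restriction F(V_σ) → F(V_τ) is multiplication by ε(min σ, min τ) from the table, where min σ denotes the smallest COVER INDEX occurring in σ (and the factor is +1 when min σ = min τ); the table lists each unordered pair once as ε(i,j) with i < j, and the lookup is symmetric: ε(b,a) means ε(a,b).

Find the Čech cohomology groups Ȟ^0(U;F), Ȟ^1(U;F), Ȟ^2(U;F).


Ȟ^0(U;F) ≅ 0, Ȟ^1(U;F) ≅ Z/2 and Ȟ^2(U;F) ≅ 0

cover nerve:
  V12={s} V13={v} V23={q,t}
C dims 3,3; δ0: rk 3, SNF 1^2·2
Ȟ^0: (3−3)−0=0 ⇒ 0
Ȟ^1: (3−0)−3=0 plus torsion [2] ⇒ Z/2
Ȟ^2: (0−0)−0=0 ⇒ 0


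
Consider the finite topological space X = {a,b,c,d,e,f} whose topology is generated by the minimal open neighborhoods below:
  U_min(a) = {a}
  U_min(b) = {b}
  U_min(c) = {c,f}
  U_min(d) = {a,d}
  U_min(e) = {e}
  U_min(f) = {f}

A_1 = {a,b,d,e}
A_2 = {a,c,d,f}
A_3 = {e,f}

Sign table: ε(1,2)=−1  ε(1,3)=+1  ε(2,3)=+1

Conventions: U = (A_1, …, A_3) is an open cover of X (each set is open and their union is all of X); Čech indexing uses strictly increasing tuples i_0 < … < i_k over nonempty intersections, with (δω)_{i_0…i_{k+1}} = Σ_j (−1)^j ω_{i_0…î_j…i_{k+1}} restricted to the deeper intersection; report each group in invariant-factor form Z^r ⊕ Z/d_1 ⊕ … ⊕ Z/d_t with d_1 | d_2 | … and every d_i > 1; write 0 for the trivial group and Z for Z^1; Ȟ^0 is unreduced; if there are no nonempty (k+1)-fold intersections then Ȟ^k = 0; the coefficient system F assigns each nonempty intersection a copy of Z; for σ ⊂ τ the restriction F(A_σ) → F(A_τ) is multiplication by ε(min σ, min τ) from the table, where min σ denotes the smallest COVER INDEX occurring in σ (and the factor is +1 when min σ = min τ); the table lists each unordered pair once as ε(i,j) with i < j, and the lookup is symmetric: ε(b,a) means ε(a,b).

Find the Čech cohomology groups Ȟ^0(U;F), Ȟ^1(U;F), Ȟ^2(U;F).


cover nerve:
  A12={a,d} A13={e} A23={f}
C dims 3,3; δ0: rk 3, SNF 1^2·2
Ȟ^0: (3−3)−0=0 ⇒ 0
Ȟ^1: (3−0)−3=0 plus torsion [2] ⇒ Z/2
Ȟ^2: (0−0)−0=0 ⇒ 0

Ȟ^0 = 0,  Ȟ^1 = Z/2,  Ȟ^2 = 0


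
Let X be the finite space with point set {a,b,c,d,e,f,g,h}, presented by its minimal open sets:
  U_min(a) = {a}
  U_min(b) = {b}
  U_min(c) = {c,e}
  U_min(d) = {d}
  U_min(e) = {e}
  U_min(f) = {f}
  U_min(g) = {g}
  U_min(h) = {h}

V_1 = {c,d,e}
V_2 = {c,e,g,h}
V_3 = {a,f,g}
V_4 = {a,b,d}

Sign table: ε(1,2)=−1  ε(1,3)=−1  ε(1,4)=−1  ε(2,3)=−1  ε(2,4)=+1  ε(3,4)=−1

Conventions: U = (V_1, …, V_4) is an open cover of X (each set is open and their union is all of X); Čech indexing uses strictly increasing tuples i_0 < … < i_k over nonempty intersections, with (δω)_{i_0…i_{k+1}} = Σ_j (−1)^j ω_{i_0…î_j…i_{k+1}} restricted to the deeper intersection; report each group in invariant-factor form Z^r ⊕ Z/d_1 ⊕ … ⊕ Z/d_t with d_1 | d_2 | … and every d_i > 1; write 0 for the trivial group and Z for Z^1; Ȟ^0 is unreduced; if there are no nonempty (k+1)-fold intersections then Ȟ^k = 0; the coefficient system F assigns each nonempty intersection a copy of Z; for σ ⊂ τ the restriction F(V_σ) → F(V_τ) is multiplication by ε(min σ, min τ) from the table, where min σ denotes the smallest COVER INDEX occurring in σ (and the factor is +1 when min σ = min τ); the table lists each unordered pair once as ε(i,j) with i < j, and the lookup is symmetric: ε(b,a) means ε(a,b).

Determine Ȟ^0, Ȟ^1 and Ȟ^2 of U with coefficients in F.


nonempty intersections:
  V12={c,e} V14={d} V23={g} V34={a}
C dims 4,4; δ0: rk 3, SNF 1^3
Ȟ^0: (4−3)−0=1 ⇒ Z
Ȟ^1: (4−0)−3=1 ⇒ Z
Ȟ^2: (0−0)−0=0 ⇒ 0

Ȟ^0 = Z, Ȟ^1 = Z, Ȟ^2 = 0


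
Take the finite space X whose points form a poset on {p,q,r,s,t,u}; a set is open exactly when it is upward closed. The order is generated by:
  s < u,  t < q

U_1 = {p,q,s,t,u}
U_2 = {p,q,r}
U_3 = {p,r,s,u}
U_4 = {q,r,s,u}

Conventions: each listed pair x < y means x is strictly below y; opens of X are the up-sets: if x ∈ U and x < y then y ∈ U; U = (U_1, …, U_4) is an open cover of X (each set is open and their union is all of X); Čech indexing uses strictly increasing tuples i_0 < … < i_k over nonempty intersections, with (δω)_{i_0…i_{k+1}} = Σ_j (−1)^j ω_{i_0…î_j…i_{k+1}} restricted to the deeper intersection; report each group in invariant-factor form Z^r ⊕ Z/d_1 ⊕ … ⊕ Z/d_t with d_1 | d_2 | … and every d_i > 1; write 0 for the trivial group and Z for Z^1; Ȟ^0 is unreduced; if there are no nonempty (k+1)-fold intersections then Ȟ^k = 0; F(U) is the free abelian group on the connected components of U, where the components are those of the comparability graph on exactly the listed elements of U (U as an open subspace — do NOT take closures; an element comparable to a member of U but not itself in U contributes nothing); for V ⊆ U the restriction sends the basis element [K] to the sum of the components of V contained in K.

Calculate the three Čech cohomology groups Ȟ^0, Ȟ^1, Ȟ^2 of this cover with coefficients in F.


nerve of the cover:
  U12={p,q} U13={p,s,u} U14={q,s,u} U23={p,r} U24={q,r} U34={r,s,u}
  U123={p} U124={q} U134={s,u} U234={r}
components per intersection:
  U1: {p} {q,t} {s,u}
  U2: {p} {q} {r}
  U3: {p} {r} {s,u}
  U4: {q} {r} {s,u}
  U12: {p} {q}
  U13: {p} {s,u}
  U14: {q} {s,u}
  U23: {p} {r}
  U24: {q} {r}
  U34: {r} {s,u}
  U123: {p}
  U124: {q}
  U134: {s,u}
  U234: {r}
C dims 12,12,4; δ0: rk 8, SNF 1^8; δ1: rk 4, SNF 1^4
Ȟ^0 = (12 − 8) − 0 = 4, so Ȟ^0 ≅ Z^4
Ȟ^1 = (12 − 4) − 8 = 0, so Ȟ^1 ≅ 0
Ȟ^2 = (4 − 0) − 4 = 0, so Ȟ^2 ≅ 0

Ȟ^0 ≅ Z^4,  Ȟ^1 ≅ 0,  Ȟ^2 ≅ 0


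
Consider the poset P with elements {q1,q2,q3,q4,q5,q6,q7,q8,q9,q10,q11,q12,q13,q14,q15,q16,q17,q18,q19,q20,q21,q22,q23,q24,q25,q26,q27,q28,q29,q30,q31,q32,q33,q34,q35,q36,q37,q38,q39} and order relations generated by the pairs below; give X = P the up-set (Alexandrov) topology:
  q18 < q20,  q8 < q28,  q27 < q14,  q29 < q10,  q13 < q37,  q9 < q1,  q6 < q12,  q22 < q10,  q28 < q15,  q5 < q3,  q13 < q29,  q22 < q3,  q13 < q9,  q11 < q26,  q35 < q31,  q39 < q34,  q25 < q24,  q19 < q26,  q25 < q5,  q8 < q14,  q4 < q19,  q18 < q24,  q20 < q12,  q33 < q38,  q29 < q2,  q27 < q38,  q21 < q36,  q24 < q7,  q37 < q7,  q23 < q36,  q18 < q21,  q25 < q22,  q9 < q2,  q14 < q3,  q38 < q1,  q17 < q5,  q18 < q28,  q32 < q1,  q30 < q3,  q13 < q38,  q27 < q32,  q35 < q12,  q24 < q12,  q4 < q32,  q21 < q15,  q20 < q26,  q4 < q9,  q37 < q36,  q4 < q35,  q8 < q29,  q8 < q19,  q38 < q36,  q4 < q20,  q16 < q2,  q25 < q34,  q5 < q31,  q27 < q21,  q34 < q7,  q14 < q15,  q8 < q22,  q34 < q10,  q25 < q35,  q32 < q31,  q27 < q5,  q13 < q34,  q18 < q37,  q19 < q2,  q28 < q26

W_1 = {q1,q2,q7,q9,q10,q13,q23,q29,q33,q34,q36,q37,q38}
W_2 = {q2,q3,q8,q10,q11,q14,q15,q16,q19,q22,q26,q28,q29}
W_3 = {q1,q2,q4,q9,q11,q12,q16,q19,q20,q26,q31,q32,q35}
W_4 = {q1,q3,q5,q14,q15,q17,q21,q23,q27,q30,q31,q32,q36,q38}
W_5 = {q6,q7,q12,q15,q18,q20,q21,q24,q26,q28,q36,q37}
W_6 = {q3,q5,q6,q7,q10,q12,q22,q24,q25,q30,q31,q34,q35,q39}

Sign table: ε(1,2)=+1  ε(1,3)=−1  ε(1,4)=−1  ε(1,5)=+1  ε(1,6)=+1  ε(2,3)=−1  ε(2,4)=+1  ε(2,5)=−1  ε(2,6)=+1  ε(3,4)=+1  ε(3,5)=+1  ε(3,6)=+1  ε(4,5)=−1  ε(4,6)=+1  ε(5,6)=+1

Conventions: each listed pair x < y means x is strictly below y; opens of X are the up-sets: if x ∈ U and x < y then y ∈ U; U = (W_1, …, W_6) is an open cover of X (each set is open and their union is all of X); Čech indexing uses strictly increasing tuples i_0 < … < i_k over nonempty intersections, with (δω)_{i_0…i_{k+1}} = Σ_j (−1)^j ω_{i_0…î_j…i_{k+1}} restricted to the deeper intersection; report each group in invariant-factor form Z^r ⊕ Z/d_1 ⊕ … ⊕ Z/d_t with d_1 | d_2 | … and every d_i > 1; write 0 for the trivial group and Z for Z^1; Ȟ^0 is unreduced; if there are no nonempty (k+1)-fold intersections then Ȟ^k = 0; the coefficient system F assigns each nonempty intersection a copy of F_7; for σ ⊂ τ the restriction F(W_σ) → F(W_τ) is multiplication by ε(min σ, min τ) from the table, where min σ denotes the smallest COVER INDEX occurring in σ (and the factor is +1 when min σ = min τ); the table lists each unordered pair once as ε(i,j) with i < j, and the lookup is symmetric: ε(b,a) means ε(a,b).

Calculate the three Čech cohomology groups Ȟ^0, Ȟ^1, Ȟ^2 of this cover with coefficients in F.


Ȟ^0(U;F) ≅ 0; Ȟ^1(U;F) ≅ 0; Ȟ^2(U;F) ≅ Z/7

nerve simplices:
  W12={q2,q10,q29} W13={q1,q2,q9} W14={q1,q23,q36,q38} W15={q7,q36,q37} W16={q7,q10,q34} W23={q2,q11,q16,q19,q26} W24={q3,q14,q15} W25={q15,q26,q28} W26={q3,q10,q22} W34={q1,q31,q32} W35={q12,q20,q26} W36={q12,q31,q35} W45={q15,q21,q36} W46={q3,q5,q30,q31} W56={q6,q7,q12,q24}
  W123={q2} W126={q10} W134={q1} W145={q36} W156={q7} W235={q26} W245={q15} W246={q3} W346={q31} W356={q12}
C dims 6,15,10; δ0: rk_F7 6; δ1: rk_F7 9
degree 0: 6−6−0 = 0 → Ȟ^0 ≅ 0
degree 1: 15−9−6 = 0 → Ȟ^1 ≅ 0
degree 2: 10−0−9 = 1 → Ȟ^2 ≅ Z/7


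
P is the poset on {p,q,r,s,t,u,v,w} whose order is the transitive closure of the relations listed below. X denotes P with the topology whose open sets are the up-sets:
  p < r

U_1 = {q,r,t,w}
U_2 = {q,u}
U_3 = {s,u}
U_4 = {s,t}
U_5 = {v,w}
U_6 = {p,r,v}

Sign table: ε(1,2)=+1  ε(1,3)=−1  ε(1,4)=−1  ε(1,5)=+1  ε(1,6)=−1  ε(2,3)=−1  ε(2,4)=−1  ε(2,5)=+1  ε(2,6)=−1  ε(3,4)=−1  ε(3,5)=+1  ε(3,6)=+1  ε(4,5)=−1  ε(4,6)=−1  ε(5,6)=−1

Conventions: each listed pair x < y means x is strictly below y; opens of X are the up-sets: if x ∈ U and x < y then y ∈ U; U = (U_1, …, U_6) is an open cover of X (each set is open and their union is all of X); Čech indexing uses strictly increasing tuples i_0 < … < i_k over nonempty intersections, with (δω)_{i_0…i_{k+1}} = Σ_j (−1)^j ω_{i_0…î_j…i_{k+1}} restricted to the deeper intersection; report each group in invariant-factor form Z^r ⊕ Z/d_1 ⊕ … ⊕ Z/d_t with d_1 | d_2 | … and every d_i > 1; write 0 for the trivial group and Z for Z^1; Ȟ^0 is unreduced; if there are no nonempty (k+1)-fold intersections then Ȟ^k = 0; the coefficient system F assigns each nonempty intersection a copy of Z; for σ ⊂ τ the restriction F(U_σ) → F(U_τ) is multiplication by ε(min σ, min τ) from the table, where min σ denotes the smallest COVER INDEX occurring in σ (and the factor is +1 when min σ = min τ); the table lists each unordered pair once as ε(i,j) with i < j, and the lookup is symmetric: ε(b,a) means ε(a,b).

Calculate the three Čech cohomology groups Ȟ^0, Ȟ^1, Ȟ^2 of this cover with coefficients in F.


nerve simplices:
  U12={q} U14={t} U15={w} U16={r} U23={u} U34={s} U56={v}
C dims 6,7; δ0: rk 6, SNF 1^5·2
degree 0: 6−6−0 = 0 → Ȟ^0 ≅ 0
degree 1: 7−0−6 = 1 plus torsion [2] → Ȟ^1 ≅ Z ⊕ Z/2
degree 2: 0−0−0 = 0 → Ȟ^2 ≅ 0

Ȟ^0 = 0, Ȟ^1 = Z ⊕ Z/2 and Ȟ^2 = 0


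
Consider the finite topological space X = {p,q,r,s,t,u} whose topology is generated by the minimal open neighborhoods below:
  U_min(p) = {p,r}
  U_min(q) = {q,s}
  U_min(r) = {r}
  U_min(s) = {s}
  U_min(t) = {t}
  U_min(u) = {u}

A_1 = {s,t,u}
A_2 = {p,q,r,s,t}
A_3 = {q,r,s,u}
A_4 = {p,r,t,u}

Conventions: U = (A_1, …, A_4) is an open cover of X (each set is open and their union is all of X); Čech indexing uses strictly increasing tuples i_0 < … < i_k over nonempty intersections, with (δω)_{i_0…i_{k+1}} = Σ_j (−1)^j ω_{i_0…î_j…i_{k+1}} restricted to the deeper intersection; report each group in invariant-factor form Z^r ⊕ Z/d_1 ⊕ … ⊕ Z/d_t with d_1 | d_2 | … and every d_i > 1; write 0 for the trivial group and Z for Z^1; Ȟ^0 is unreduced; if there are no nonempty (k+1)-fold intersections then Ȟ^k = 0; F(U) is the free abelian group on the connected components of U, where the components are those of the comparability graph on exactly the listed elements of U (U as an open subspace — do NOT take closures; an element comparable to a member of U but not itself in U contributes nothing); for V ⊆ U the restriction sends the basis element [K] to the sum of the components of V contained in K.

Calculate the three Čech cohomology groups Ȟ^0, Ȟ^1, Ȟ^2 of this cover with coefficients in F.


nonempty overlaps:
  A12={s,t} A13={s,u} A14={t,u} A23={q,r,s} A24={p,r,t} A34={r,u}
  A123={s} A124={t} A134={u} A234={r}
components per intersection:
  A1: {s} {t} {u}
  A2: {p,r} {q,s} {t}
  A3: {q,s} {r} {u}
  A4: {p,r} {t} {u}
  A12: {s} {t}
  A13: {s} {u}
  A14: {t} {u}
  A23: {q,s} {r}
  A24: {p,r} {t}
  A34: {r} {u}
  A123: {s}
  A124: {t}
  A134: {u}
  A234: {r}
C dims 12,12,4; δ0: rk 8, SNF 1^8; δ1: rk 4, SNF 1^4
degree 0: 12−8−0 = 4 → Ȟ^0 ≅ Z^4
degree 1: 12−4−8 = 0 → Ȟ^1 ≅ 0
degree 2: 4−0−4 = 0 → Ȟ^2 ≅ 0

Ȟ^0 = Z^4,  Ȟ^1 = 0,  Ȟ^2 = 0


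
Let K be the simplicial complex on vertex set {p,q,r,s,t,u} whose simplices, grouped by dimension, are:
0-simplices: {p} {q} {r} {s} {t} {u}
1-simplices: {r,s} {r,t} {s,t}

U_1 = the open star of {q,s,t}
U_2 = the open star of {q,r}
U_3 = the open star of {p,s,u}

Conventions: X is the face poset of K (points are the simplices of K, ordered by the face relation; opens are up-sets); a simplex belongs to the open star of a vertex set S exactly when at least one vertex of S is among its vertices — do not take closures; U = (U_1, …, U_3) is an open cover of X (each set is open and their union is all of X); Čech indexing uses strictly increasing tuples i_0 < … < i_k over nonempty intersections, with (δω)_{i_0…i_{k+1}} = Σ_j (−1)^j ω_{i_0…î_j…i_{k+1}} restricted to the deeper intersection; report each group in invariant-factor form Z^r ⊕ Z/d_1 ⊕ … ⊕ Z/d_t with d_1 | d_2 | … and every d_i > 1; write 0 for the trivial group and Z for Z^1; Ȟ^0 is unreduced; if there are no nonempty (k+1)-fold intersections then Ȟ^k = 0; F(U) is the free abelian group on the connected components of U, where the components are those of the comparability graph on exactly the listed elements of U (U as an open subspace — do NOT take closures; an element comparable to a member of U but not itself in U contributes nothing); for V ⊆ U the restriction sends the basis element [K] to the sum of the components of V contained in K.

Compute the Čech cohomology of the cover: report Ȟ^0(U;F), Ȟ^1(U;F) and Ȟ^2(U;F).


nonempty intersections:
  U1={{q},{s},{t},{r,s},{r,t},{s,t}} U2={{q},{r},{r,s},{r,t}} U3={{p},{s},{u},{r,s},{s,t}}
  U12={{q},{r,s},{r,t}} U13={{s},{r,s},{s,t}} U23={{r,s}}
  U123={{r,s}}
components per intersection:
  U1: {{q}} {{s},{t},{r,s},{r,t},{s,t}}
  U2: {{q}} {{r},{r,s},{r,t}}
  U3: {{p}} {{s},{r,s},{s,t}} {{u}}
  U12: {{q}} {{r,s}} {{r,t}}
  U13: {{s},{r,s},{s,t}}
  U23: {{r,s}}
  U123: {{r,s}}
C dims 7,5,1; δ0: rk 3, SNF 1^3; δ1: rk 1, SNF 1^1
Ȟ^0: (7−3)−0=4 ⇒ Z^4
Ȟ^1: (5−1)−3=1 ⇒ Z
Ȟ^2: (1−0)−1=0 ⇒ 0

Ȟ^0 = Z^4; Ȟ^1 = Z; Ȟ^2 = 0


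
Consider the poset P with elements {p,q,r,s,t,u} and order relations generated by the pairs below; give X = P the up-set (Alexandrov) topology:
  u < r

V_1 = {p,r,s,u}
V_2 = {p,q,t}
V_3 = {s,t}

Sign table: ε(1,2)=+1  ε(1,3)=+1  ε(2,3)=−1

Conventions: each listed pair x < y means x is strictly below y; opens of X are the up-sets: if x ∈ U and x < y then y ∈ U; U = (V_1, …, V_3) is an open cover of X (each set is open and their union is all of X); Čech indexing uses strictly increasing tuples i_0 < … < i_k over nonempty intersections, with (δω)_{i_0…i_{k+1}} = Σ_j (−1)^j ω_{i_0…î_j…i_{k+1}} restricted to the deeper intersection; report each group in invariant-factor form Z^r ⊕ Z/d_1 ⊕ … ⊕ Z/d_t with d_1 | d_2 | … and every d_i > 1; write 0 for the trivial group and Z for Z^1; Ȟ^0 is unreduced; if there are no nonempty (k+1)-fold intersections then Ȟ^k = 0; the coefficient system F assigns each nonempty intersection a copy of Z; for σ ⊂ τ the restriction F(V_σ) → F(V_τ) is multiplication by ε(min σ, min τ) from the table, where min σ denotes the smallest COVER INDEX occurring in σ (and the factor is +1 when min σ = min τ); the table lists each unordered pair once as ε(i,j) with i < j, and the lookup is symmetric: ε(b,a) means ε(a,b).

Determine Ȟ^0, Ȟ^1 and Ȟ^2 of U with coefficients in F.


Ȟ^0 ≅ 0, Ȟ^1 ≅ Z/2, Ȟ^2 ≅ 0

nonempty overlaps:
  V12={p} V13={s} V23={t}
C dims 3,3; δ0: rk 3, SNF 1^2·2
degree 0: 3−3−0 = 0 → Ȟ^0 ≅ 0
degree 1: 3−0−3 = 0 plus torsion [2] → Ȟ^1 ≅ Z/2
degree 2: 0−0−0 = 0 → Ȟ^2 ≅ 0


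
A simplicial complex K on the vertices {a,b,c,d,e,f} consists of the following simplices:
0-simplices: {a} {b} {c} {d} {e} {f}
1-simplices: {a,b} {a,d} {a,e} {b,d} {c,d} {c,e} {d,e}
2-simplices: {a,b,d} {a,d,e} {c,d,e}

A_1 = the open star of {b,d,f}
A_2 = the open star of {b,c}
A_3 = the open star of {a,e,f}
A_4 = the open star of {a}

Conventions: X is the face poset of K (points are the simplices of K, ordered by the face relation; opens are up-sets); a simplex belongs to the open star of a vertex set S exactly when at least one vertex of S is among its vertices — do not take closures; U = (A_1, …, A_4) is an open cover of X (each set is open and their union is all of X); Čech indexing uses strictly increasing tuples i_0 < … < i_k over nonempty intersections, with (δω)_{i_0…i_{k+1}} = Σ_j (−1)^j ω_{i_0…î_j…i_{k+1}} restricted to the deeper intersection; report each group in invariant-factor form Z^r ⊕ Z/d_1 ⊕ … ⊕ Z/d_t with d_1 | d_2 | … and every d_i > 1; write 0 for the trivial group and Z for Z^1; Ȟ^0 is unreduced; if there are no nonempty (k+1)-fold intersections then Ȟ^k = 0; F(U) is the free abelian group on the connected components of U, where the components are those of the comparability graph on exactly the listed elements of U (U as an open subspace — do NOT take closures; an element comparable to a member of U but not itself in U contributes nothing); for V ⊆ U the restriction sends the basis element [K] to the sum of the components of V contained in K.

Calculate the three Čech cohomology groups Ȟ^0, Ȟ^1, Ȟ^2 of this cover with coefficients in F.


Ȟ^0 ≅ Z^2,  Ȟ^1 ≅ 0,  Ȟ^2 ≅ 0

cover nerve:
  A1={{b},{d},{f},{a,b},{a,d},{b,d},{c,d},{d,e},{a,b,d},{a,d,e},{c,d,e}} A2={{b},{c},{a,b},{b,d},{c,d},{c,e},{a,b,d},{c,d,e}} A3={{a},{e},{f},{a,b},{a,d},{a,e},{c,e},{d,e},{a,b,d},{a,d,e},{c,d,e}} A4={{a},{a,b},{a,d},{a,e},{a,b,d},{a,d,e}}
  A12={{b},{a,b},{b,d},{c,d},{a,b,d},{c,d,e}} A13={{f},{a,b},{a,d},{d,e},{a,b,d},{a,d,e},{c,d,e}} A14={{a,b},{a,d},{a,b,d},{a,d,e}} A23={{a,b},{c,e},{a,b,d},{c,d,e}} A24={{a,b},{a,b,d}} A34={{a},{a,b},{a,d},{a,e},{a,b,d},{a,d,e}}
  A123={{a,b},{a,b,d},{c,d,e}} A124={{a,b},{a,b,d}} A134={{a,b},{a,d},{a,b,d},{a,d,e}} A234={{a,b},{a,b,d}}
  A1234={{a,b},{a,b,d}}
components per intersection:
  A1: {{b},{d},{a,b},{a,d},{b,d},{c,d},{d,e},{a,b,d},{a,d,e},{c,d,e}} {{f}}
  A2: {{b},{a,b},{b,d},{a,b,d}} {{c},{c,d},{c,e},{c,d,e}}
  A3: {{a},{e},{a,b},{a,d},{a,e},{c,e},{d,e},{a,b,d},{a,d,e},{c,d,e}} {{f}}
  A4: {{a},{a,b},{a,d},{a,e},{a,b,d},{a,d,e}}
  A12: {{b},{a,b},{b,d},{a,b,d}} {{c,d},{c,d,e}}
  A13: {{f}} {{a,b},{a,d},{d,e},{a,b,d},{a,d,e},{c,d,e}}
  A14: {{a,b},{a,d},{a,b,d},{a,d,e}}
  A23: {{a,b},{a,b,d}} {{c,e},{c,d,e}}
  A24: {{a,b},{a,b,d}}
  A34: {{a},{a,b},{a,d},{a,e},{a,b,d},{a,d,e}}
  A123: {{a,b},{a,b,d}} {{c,d,e}}
  A124: {{a,b},{a,b,d}}
  A134: {{a,b},{a,d},{a,b,d},{a,d,e}}
  A234: {{a,b},{a,b,d}}
  A1234: {{a,b},{a,b,d}}
C dims 7,9,5,1; δ0: rk 5, SNF 1^5; δ1: rk 4, SNF 1^4; δ2: rk 1, SNF 1^1
Ȟ^0: (7−5)−0=2 ⇒ Z^2
Ȟ^1: (9−4)−5=0 ⇒ 0
Ȟ^2: (5−1)−4=0 ⇒ 0


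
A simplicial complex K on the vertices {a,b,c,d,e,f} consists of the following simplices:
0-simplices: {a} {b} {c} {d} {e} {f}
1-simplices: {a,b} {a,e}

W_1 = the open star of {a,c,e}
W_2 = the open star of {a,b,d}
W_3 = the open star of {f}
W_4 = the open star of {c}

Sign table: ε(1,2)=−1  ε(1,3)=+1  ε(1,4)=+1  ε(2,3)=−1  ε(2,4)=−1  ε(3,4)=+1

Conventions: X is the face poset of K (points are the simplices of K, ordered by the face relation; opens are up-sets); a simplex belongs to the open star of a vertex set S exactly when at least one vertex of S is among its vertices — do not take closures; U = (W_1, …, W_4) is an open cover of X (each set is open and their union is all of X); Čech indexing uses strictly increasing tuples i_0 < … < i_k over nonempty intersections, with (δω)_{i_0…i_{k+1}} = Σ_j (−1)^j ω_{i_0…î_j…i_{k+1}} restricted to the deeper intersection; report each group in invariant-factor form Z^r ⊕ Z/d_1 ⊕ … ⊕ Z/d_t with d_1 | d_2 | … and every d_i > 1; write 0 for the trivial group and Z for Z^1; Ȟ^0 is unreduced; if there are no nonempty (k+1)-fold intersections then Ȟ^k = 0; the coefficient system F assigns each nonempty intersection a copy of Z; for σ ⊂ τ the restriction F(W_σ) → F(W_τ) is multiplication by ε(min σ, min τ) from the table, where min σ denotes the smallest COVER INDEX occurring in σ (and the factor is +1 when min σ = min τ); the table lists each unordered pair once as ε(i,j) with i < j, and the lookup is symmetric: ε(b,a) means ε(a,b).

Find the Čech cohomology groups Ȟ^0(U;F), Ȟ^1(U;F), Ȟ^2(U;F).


Ȟ^0 ≅ Z^2, Ȟ^1 ≅ 0, Ȟ^2 ≅ 0

nonempty overlaps:
  W1={{a},{c},{e},{a,b},{a,e}} W2={{a},{b},{d},{a,b},{a,e}} W3={{f}} W4={{c}}
  W12={{a},{a,b},{a,e}} W14={{c}}
C dims 4,2; δ0: rk 2, SNF 1^2
degree 0: 4−2−0 = 2 → Ȟ^0 ≅ Z^2
degree 1: 2−0−2 = 0 → Ȟ^1 ≅ 0
degree 2: 0−0−0 = 0 → Ȟ^2 ≅ 0


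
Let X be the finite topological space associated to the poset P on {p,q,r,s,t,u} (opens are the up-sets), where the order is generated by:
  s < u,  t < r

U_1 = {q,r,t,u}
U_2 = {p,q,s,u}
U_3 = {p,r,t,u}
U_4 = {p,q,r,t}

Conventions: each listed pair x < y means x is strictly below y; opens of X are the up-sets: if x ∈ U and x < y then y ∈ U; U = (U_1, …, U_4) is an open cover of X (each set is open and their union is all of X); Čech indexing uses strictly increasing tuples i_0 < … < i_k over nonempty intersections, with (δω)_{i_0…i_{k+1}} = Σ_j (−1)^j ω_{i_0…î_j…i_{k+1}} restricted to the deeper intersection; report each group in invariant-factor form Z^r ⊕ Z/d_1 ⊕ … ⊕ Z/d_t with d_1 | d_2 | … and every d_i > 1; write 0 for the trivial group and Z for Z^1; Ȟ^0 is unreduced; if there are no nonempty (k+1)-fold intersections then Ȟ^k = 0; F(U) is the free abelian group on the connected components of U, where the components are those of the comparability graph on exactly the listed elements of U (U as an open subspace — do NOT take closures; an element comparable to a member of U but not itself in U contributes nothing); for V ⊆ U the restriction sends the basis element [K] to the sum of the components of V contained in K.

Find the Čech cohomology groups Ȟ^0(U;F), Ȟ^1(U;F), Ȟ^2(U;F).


nerve simplices:
  U12={q,u} U13={r,t,u} U14={q,r,t} U23={p,u} U24={p,q} U34={p,r,t}
  U123={u} U124={q} U134={r,t} U234={p}
components per intersection:
  U1: {q} {r,t} {u}
  U2: {p} {q} {s,u}
  U3: {p} {r,t} {u}
  U4: {p} {q} {r,t}
  U12: {q} {u}
  U13: {r,t} {u}
  U14: {q} {r,t}
  U23: {p} {u}
  U24: {p} {q}
  U34: {p} {r,t}
  U123: {u}
  U124: {q}
  U134: {r,t}
  U234: {p}
C dims 12,12,4; δ0: rk 8, SNF 1^8; δ1: rk 4, SNF 1^4
degree 0: 12−8−0 = 4 → Ȟ^0 ≅ Z^4
degree 1: 12−4−8 = 0 → Ȟ^1 ≅ 0
degree 2: 4−0−4 = 0 → Ȟ^2 ≅ 0

Ȟ^0 ≅ Z^4; Ȟ^1 ≅ 0; Ȟ^2 ≅ 0


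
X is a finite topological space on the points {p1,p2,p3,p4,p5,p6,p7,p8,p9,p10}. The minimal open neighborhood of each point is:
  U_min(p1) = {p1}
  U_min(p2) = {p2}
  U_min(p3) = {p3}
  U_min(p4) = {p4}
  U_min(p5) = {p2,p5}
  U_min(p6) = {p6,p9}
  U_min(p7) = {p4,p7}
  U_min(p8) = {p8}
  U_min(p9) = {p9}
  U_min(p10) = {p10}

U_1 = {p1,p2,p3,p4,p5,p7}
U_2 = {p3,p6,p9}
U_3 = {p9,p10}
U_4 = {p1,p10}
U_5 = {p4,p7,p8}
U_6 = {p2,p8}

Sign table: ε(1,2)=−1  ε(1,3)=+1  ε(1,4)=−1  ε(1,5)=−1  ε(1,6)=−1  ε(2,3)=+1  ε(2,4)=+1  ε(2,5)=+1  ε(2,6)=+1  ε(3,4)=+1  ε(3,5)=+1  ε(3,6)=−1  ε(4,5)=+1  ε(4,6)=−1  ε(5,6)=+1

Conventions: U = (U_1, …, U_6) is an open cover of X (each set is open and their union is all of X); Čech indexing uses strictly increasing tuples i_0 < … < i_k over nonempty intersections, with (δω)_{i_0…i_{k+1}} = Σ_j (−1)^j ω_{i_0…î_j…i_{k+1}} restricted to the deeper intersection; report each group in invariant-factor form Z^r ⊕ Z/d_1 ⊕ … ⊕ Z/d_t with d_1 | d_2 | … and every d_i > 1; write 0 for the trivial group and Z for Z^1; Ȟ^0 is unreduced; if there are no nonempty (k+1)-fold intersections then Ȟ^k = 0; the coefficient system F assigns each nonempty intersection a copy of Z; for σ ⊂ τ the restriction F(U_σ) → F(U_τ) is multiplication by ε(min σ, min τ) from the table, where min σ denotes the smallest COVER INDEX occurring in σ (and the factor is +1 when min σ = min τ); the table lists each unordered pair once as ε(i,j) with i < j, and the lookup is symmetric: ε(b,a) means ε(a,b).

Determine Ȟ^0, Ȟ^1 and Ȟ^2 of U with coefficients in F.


Ȟ^0(U;F) ≅ Z,  Ȟ^1(U;F) ≅ Z^2,  Ȟ^2(U;F) ≅ 0

intersection data:
  U12={p3} U14={p1} U15={p4,p7} U16={p2} U23={p9} U34={p10} U56={p8}
C dims 6,7; δ0: rk 5, SNF 1^5
Ȟ^0 = (6 − 5) − 0 = 1, so Ȟ^0 ≅ Z
Ȟ^1 = (7 − 0) − 5 = 2, so Ȟ^1 ≅ Z^2
Ȟ^2 = (0 − 0) − 0 = 0, so Ȟ^2 ≅ 0


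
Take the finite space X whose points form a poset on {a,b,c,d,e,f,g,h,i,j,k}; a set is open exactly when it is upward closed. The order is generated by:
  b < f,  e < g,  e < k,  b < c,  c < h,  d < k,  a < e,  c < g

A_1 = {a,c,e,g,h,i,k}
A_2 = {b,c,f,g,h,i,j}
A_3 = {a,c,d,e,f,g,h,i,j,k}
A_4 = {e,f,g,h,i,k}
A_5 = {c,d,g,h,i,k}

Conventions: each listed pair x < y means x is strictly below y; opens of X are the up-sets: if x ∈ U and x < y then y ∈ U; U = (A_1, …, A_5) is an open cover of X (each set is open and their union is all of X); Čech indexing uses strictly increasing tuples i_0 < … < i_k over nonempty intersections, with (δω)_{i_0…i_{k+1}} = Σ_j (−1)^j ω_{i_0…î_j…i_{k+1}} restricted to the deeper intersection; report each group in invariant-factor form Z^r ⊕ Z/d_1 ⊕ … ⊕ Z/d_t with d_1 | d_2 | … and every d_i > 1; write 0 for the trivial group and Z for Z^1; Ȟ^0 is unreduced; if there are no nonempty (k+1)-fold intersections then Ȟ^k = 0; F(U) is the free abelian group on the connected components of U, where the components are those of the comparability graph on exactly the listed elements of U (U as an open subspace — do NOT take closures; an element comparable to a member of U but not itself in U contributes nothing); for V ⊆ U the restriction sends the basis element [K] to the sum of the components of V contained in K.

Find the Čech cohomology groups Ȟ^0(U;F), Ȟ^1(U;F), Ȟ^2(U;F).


Ȟ^0(U;F) ≅ Z^3, Ȟ^1(U;F) ≅ 0 and Ȟ^2(U;F) ≅ 0

intersection data:
  A12={c,g,h,i} A13={a,c,e,g,h,i,k} A14={e,g,h,i,k} A15={c,g,h,i,k} A23={c,f,g,h,i,j} A24={f,g,h,i} A25={c,g,h,i} A34={e,f,g,h,i,k} A35={c,d,g,h,i,k} A45={g,h,i,k}
  A123={c,g,h,i} A124={g,h,i} A125={c,g,h,i} A134={e,g,h,i,k} A135={c,g,h,i,k} A145={g,h,i,k} A234={f,g,h,i} A235={c,g,h,i} A245={g,h,i} A345={g,h,i,k}
  A1234={g,h,i} A1235={c,g,h,i} A1245={g,h,i} A1345={g,h,i,k} A2345={g,h,i}
  A12345={g,h,i}
components per intersection:
  A1: {a,c,e,g,h,k} {i}
  A2: {b,c,f,g,h} {i} {j}
  A3: {a,c,d,e,g,h,k} {f} {i} {j}
  A4: {e,g,k} {f} {h} {i}
  A5: {c,g,h} {d,k} {i}
  A12: {c,g,h} {i}
  A13: {a,c,e,g,h,k} {i}
  A14: {e,g,k} {h} {i}
  A15: {c,g,h} {i} {k}
  A23: {c,g,h} {f} {i} {j}
  A24: {f} {g} {h} {i}
  A25: {c,g,h} {i}
  A34: {e,g,k} {f} {h} {i}
  A35: {c,g,h} {d,k} {i}
  A45: {g} {h} {i} {k}
  A123: {c,g,h} {i}
  A124: {g} {h} {i}
  A125: {c,g,h} {i}
  A134: {e,g,k} {h} {i}
  A135: {c,g,h} {i} {k}
  A145: {g} {h} {i} {k}
  A234: {f} {g} {h} {i}
  A235: {c,g,h} {i}
  A245: {g} {h} {i}
  A345: {g} {h} {i} {k}
  A1234: {g} {h} {i}
  A1235: {c,g,h} {i}
  A1245: {g} {h} {i}
  A1345: {g} {h} {i} {k}
  A2345: {g} {h} {i}
  A12345: {g} {h} {i}
C dims 16,31,30,15; δ0: rk 13, SNF 1^13; δ1: rk 18, SNF 1^18; δ2: rk 12, SNF 1^12
Ȟ^0 = (16 − 13) − 0 = 3, so Ȟ^0 ≅ Z^3
Ȟ^1 = (31 − 18) − 13 = 0, so Ȟ^1 ≅ 0
Ȟ^2 = (30 − 12) − 18 = 0, so Ȟ^2 ≅ 0


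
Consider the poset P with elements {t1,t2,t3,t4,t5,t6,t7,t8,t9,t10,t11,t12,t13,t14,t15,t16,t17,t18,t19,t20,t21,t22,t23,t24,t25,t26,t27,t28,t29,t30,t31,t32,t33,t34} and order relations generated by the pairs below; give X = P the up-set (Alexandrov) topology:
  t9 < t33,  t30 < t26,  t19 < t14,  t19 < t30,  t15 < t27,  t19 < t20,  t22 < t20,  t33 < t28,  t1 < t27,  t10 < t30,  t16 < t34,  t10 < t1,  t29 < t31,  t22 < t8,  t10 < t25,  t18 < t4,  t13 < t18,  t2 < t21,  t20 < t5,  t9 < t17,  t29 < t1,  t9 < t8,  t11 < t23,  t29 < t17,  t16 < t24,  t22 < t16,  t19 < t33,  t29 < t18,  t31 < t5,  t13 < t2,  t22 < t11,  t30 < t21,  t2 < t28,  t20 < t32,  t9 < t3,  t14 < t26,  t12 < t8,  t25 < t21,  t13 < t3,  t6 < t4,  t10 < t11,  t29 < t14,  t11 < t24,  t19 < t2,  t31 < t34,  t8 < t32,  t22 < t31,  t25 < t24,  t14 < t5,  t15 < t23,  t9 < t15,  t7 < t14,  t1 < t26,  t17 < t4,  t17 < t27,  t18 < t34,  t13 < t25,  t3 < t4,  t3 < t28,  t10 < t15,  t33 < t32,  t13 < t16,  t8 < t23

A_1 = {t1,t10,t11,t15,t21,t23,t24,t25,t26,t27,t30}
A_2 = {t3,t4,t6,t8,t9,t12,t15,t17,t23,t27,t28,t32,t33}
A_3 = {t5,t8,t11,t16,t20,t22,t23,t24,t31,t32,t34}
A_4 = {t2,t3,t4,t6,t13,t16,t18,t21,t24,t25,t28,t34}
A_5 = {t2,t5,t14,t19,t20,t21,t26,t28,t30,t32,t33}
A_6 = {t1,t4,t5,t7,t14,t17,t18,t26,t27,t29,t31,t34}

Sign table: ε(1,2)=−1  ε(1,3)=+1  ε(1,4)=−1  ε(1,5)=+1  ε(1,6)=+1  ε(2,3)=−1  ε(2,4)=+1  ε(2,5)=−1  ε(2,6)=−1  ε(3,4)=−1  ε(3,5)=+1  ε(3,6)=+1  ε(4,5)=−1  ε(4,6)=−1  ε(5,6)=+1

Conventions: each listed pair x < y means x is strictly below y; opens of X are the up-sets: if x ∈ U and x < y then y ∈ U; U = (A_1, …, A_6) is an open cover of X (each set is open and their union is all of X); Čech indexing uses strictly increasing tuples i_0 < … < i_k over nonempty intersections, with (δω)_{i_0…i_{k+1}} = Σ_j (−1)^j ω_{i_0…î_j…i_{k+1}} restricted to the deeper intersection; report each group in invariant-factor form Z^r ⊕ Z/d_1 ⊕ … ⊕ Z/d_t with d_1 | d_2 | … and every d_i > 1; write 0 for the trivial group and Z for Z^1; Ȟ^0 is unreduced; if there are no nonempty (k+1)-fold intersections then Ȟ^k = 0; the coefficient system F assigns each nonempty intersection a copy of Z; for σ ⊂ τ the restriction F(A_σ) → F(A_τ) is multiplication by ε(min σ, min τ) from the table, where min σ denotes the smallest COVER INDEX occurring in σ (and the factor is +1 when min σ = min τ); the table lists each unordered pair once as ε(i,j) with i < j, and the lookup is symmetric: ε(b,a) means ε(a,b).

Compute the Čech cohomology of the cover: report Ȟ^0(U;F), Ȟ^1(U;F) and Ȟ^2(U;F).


Ȟ^0 ≅ Z; Ȟ^1 ≅ 0; Ȟ^2 ≅ Z/2

nonempty overlaps:
  A12={t15,t23,t27} A13={t11,t23,t24} A14={t21,t24,t25} A15={t21,t26,t30} A16={t1,t26,t27} A23={t8,t23,t32} A24={t3,t4,t6,t28} A25={t28,t32,t33} A26={t4,t17,t27} A34={t16,t24,t34} A35={t5,t20,t32} A36={t5,t31,t34} A45={t2,t21,t28} A46={t4,t18,t34} A56={t5,t14,t26}
  A123={t23} A126={t27} A134={t24} A145={t21} A156={t26} A235={t32} A245={t28} A246={t4} A346={t34} A356={t5}
C dims 6,15,10; δ0: rk 5, SNF 1^5; δ1: rk 10, SNF 1^9·2
degree 0: 6−5−0 = 1 → Ȟ^0 ≅ Z
degree 1: 15−10−5 = 0 → Ȟ^1 ≅ 0
degree 2: 10−0−10 = 0 plus torsion [2] → Ȟ^2 ≅ Z/2


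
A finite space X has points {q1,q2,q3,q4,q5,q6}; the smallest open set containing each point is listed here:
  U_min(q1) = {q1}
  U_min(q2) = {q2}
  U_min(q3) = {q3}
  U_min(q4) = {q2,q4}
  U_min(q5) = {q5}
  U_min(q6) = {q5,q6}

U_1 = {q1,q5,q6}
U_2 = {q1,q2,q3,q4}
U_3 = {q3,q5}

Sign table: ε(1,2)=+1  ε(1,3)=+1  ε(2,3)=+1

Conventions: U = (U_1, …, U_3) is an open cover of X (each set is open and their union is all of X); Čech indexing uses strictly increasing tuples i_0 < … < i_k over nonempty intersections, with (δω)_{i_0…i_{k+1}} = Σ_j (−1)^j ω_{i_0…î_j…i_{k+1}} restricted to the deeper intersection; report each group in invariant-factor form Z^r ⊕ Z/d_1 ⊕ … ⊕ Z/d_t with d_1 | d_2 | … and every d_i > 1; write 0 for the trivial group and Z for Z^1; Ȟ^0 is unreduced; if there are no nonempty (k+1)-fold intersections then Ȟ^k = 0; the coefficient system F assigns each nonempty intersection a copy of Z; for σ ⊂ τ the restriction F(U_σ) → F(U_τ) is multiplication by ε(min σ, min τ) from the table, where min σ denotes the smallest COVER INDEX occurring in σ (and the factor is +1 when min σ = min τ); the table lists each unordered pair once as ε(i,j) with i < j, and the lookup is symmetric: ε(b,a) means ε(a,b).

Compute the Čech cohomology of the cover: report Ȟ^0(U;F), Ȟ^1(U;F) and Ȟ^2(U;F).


Ȟ^0 = Z; Ȟ^1 = Z; Ȟ^2 = 0

intersection data:
  U12={q1} U13={q5} U23={q3}
C dims 3,3; δ0: rk 2, SNF 1^2
Ȟ^0 = (3 − 2) − 0 = 1, so Ȟ^0 ≅ Z
Ȟ^1 = (3 − 0) − 2 = 1, so Ȟ^1 ≅ Z
Ȟ^2 = (0 − 0) − 0 = 0, so Ȟ^2 ≅ 0


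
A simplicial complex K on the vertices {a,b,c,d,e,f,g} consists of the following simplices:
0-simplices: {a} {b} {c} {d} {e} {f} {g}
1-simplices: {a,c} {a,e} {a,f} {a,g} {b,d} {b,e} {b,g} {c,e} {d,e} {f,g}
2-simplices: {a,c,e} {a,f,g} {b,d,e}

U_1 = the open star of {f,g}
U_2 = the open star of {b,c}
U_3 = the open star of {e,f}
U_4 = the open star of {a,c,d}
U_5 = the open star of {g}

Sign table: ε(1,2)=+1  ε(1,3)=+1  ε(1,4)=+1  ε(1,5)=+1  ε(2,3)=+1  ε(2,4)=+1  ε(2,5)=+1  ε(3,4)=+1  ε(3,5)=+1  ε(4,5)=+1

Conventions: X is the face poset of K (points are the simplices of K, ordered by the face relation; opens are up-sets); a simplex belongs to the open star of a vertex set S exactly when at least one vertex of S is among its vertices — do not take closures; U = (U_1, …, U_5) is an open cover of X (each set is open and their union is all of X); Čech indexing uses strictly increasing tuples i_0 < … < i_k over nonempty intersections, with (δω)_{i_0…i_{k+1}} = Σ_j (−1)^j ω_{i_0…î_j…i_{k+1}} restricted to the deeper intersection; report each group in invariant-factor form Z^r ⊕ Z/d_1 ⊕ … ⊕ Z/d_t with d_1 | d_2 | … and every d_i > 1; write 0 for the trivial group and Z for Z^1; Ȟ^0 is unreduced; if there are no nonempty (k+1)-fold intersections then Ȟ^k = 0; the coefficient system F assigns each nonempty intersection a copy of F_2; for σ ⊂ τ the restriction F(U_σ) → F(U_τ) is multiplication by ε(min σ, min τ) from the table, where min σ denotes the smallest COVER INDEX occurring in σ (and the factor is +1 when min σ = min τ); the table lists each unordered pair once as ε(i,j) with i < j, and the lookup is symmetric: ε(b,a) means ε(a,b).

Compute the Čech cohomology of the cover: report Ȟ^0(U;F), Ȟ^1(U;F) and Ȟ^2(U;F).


nonempty overlaps:
  U1={{f},{g},{a,f},{a,g},{b,g},{f,g},{a,f,g}} U2={{b},{c},{a,c},{b,d},{b,e},{b,g},{c,e},{a,c,e},{b,d,e}} U3={{e},{f},{a,e},{a,f},{b,e},{c,e},{d,e},{f,g},{a,c,e},{a,f,g},{b,d,e}} U4={{a},{c},{d},{a,c},{a,e},{a,f},{a,g},{b,d},{c,e},{d,e},{a,c,e},{a,f,g},{b,d,e}} U5={{g},{a,g},{b,g},{f,g},{a,f,g}}
  U12={{b,g}} U13={{f},{a,f},{f,g},{a,f,g}} U14={{a,f},{a,g},{a,f,g}} U15={{g},{a,g},{b,g},{f,g},{a,f,g}} U23={{b,e},{c,e},{a,c,e},{b,d,e}} U24={{c},{a,c},{b,d},{c,e},{a,c,e},{b,d,e}} U25={{b,g}} U34={{a,e},{a,f},{c,e},{d,e},{a,c,e},{a,f,g},{b,d,e}} U35={{f,g},{a,f,g}} U45={{a,g},{a,f,g}}
  U125={{b,g}} U134={{a,f},{a,f,g}} U135={{f,g},{a,f,g}} U145={{a,g},{a,f,g}} U234={{c,e},{a,c,e},{b,d,e}} U345={{a,f,g}}
  U1345={{a,f,g}}
C dims 5,10,6,1; δ0: rk_F2 4; δ1: rk_F2 5; δ2: rk_F2 1
degree 0: 5−4−0 = 1 → Ȟ^0 ≅ Z/2
degree 1: 10−5−4 = 1 → Ȟ^1 ≅ Z/2
degree 2: 6−1−5 = 0 → Ȟ^2 ≅ 0

Ȟ^0 = Z/2, Ȟ^1 = Z/2, Ȟ^2 = 0


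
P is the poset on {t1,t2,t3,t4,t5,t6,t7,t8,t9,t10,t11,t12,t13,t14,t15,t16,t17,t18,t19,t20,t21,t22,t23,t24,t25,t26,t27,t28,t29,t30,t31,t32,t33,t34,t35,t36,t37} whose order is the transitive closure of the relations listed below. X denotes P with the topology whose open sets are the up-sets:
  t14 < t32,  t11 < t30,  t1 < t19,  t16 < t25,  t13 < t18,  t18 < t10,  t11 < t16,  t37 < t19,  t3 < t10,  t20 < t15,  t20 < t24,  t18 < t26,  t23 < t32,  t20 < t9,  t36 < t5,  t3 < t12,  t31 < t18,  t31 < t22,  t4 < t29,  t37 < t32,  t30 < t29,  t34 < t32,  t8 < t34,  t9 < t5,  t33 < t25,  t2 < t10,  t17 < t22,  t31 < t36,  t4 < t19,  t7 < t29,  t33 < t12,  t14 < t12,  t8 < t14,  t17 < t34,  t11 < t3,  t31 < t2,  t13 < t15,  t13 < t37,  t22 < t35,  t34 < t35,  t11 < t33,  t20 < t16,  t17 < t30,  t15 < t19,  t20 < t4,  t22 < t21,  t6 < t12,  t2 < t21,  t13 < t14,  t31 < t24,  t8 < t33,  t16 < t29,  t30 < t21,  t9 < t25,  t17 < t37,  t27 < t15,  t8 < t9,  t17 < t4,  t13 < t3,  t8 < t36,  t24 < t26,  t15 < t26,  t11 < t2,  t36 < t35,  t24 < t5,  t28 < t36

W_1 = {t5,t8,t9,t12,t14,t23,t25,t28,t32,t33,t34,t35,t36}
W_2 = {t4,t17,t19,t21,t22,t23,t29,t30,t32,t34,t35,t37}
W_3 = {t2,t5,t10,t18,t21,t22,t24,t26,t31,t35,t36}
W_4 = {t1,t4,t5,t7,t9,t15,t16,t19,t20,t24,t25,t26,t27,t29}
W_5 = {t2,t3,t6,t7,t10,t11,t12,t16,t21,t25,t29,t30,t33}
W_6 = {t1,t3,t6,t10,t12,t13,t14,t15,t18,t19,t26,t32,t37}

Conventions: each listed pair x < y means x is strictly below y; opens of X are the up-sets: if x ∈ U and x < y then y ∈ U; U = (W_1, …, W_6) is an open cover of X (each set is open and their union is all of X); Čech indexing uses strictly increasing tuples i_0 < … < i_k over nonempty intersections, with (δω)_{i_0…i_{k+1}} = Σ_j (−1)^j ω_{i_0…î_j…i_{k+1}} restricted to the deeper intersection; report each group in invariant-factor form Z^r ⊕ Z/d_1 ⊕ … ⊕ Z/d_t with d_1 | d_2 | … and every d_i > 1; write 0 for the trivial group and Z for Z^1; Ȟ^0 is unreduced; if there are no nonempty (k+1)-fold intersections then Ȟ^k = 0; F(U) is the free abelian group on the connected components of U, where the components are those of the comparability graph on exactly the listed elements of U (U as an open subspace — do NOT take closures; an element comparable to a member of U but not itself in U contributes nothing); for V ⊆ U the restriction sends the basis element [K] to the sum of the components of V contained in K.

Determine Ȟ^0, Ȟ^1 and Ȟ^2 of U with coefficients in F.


Ȟ^0(U;F) ≅ Z; Ȟ^1(U;F) ≅ 0; Ȟ^2(U;F) ≅ Z/2

nonempty intersections:
  W12={t23,t32,t34,t35} W13={t5,t35,t36} W14={t5,t9,t25} W15={t12,t25,t33} W16={t12,t14,t32} W23={t21,t22,t35} W24={t4,t19,t29} W25={t21,t29,t30} W26={t19,t32,t37} W34={t5,t24,t26} W35={t2,t10,t21} W36={t10,t18,t26} W45={t7,t16,t25,t29} W46={t1,t15,t19,t26} W56={t3,t6,t10,t12}
  W123={t35} W126={t32} W134={t5} W145={t25} W156={t12} W235={t21} W245={t29} W246={t19} W346={t26} W356={t10}
components per intersection:
  W1: {t5,t8,t9,t12,t14,t23,t25,t28,t32,t33,t34,t35,t36}
  W2: {t4,t17,t19,t21,t22,t23,t29,t30,t32,t34,t35,t37}
  W3: {t2,t5,t10,t18,t21,t22,t24,t26,t31,t35,t36}
  W4: {t1,t4,t5,t7,t9,t15,t16,t19,t20,t24,t25,t26,t27,t29}
  W5: {t2,t3,t6,t7,t10,t11,t12,t16,t21,t25,t29,t30,t33}
  W6: {t1,t3,t6,t10,t12,t13,t14,t15,t18,t19,t26,t32,t37}
  W12: {t23,t32,t34,t35}
  W13: {t5,t35,t36}
  W14: {t5,t9,t25}
  W15: {t12,t25,t33}
  W16: {t12,t14,t32}
  W23: {t21,t22,t35}
  W24: {t4,t19,t29}
  W25: {t21,t29,t30}
  W26: {t19,t32,t37}
  W34: {t5,t24,t26}
  W35: {t2,t10,t21}
  W36: {t10,t18,t26}
  W45: {t7,t16,t25,t29}
  W46: {t1,t15,t19,t26}
  W56: {t3,t6,t10,t12}
  W123: {t35}
  W126: {t32}
  W134: {t5}
  W145: {t25}
  W156: {t12}
  W235: {t21}
  W245: {t29}
  W246: {t19}
  W346: {t26}
  W356: {t10}
C dims 6,15,10; δ0: rk 5, SNF 1^5; δ1: rk 10, SNF 1^9·2
Ȟ^0: (6−5)−0=1 ⇒ Z
Ȟ^1: (15−10)−5=0 ⇒ 0
Ȟ^2: (10−0)−10=0 plus torsion [2] ⇒ Z/2
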